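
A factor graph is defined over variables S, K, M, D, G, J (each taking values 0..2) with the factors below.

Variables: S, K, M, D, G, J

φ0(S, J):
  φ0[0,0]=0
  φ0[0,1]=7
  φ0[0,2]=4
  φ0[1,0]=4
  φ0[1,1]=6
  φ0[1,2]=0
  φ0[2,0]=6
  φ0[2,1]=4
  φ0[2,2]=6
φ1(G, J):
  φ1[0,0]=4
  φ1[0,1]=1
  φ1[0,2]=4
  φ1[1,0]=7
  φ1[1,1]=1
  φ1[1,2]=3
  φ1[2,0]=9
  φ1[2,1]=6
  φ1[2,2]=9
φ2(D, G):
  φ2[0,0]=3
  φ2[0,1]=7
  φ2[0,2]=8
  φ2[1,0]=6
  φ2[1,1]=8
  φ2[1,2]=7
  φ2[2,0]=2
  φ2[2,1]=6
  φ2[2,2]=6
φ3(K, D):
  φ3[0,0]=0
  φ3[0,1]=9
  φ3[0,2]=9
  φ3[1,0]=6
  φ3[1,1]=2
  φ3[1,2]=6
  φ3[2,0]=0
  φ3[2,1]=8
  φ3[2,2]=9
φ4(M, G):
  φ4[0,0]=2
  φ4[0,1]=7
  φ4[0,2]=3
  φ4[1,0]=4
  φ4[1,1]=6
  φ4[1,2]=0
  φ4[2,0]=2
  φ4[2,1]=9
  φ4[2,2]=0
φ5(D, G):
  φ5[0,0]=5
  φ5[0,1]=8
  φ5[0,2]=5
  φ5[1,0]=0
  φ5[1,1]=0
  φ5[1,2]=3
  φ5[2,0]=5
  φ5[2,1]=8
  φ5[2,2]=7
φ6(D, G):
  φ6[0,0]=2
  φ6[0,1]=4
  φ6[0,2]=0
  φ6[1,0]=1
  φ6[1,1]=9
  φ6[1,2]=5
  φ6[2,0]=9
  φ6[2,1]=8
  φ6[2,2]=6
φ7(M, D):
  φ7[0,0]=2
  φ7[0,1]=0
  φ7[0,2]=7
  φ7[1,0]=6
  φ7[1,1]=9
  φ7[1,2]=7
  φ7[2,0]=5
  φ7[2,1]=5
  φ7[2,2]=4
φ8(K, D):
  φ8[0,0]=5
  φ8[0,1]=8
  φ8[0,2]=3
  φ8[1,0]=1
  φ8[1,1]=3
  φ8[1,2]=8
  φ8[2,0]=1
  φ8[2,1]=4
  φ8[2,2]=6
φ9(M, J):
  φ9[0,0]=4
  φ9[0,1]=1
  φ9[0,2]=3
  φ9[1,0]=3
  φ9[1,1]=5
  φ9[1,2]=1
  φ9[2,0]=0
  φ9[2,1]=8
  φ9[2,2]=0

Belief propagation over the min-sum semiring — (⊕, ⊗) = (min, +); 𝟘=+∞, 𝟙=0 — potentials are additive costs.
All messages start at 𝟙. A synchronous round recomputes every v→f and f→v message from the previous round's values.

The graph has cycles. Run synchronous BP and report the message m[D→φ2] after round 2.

init: all messages = 𝟙 over 3 values
r1 m[φ0→S] = [0, 0, 4]
r1 m[φ0→J] = [0, 4, 0]
r1 m[φ1→G] = [1, 1, 6]
r1 m[φ1→J] = [4, 1, 3]
r1 m[φ2→D] = [3, 6, 2]
r1 m[φ2→G] = [2, 6, 6]
r1 m[φ3→K] = [0, 2, 0]
r1 m[φ3→D] = [0, 2, 6]
r1 m[φ4→M] = [2, 0, 0]
r1 m[φ4→G] = [2, 6, 0]
r1 m[φ5→D] = [5, 0, 5]
r1 m[φ5→G] = [0, 0, 3]
r1 m[φ6→D] = [0, 1, 6]
r1 m[φ6→G] = [1, 4, 0]
r1 m[φ7→M] = [0, 6, 4]
r1 m[φ7→D] = [2, 0, 4]
r1 m[φ8→K] = [3, 1, 1]
r1 m[φ8→D] = [1, 3, 3]
r1 m[φ9→M] = [1, 1, 0]
r1 m[φ9→J] = [0, 1, 0]
r1 m[S→φ0] = [0, 0, 0]
r1 m[K→φ3] = [0, 0, 0]
r1 m[K→φ8] = [0, 0, 0]
r1 m[M→φ4] = [0, 0, 0]
r1 m[M→φ7] = [0, 0, 0]
r1 m[M→φ9] = [0, 0, 0]
r1 m[D→φ2] = [0, 0, 0]
r1 m[D→φ3] = [0, 0, 0]
r1 m[D→φ5] = [0, 0, 0]
r1 m[D→φ6] = [0, 0, 0]
r1 m[D→φ7] = [0, 0, 0]
r1 m[D→φ8] = [0, 0, 0]
r1 m[G→φ1] = [0, 0, 0]
r1 m[G→φ2] = [0, 0, 0]
r1 m[G→φ4] = [0, 0, 0]
r1 m[G→φ5] = [0, 0, 0]
r1 m[G→φ6] = [0, 0, 0]
r1 m[J→φ0] = [0, 0, 0]
r1 m[J→φ1] = [0, 0, 0]
r1 m[J→φ9] = [0, 0, 0]
r2 m[φ0→S] = [0, 0, 4]
r2 m[φ0→J] = [0, 4, 0]
r2 m[φ1→G] = [1, 1, 6]
r2 m[φ1→J] = [4, 1, 3]
r2 m[φ2→D] = [3, 6, 2]
r2 m[φ2→G] = [2, 6, 6]
r2 m[φ3→K] = [0, 2, 0]
r2 m[φ3→D] = [0, 2, 6]
r2 m[φ4→M] = [2, 0, 0]
r2 m[φ4→G] = [2, 6, 0]
r2 m[φ5→D] = [5, 0, 5]
r2 m[φ5→G] = [0, 0, 3]
r2 m[φ6→D] = [0, 1, 6]
r2 m[φ6→G] = [1, 4, 0]
r2 m[φ7→M] = [0, 6, 4]
r2 m[φ7→D] = [2, 0, 4]
r2 m[φ8→K] = [3, 1, 1]
r2 m[φ8→D] = [1, 3, 3]
r2 m[φ9→M] = [1, 1, 0]
r2 m[φ9→J] = [0, 1, 0]
r2 m[S→φ0] = [0, 0, 0]
r2 m[K→φ3] = [3, 1, 1]
r2 m[K→φ8] = [0, 2, 0]
r2 m[M→φ4] = [1, 7, 4]
r2 m[M→φ7] = [3, 1, 0]
r2 m[M→φ9] = [2, 6, 4]
r2 m[D→φ2] = [8, 6, 24]
r2 m[D→φ3] = [11, 10, 20]
r2 m[D→φ5] = [6, 12, 21]
r2 m[D→φ6] = [11, 11, 20]
r2 m[D→φ7] = [9, 12, 22]
r2 m[D→φ8] = [10, 9, 23]
r2 m[G→φ1] = [5, 16, 9]
r2 m[G→φ2] = [4, 11, 9]
r2 m[G→φ4] = [4, 11, 15]
r2 m[G→φ5] = [6, 17, 12]
r2 m[G→φ6] = [5, 13, 15]
r2 m[J→φ0] = [4, 2, 3]
r2 m[J→φ1] = [0, 5, 0]
r2 m[J→φ9] = [4, 5, 3]

message @ round 2 = [8, 6, 24]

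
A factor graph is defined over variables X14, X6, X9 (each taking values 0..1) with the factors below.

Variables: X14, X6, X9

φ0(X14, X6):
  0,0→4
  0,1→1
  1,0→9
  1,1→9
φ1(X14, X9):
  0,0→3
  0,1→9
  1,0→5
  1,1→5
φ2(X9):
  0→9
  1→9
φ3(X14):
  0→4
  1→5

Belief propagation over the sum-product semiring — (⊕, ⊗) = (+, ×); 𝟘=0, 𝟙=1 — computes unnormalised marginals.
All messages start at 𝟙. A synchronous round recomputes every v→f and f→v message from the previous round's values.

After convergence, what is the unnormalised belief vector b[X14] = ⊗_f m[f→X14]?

b[X14] = [2160, 8100]

init: all messages = 𝟙 over 2 values
r1 m[φ0→X14] = [5, 18]
r1 m[φ0→X6] = [13, 10]
r1 m[φ1→X14] = [12, 10]
r1 m[φ1→X9] = [8, 14]
r1 m[φ2→X9] = [9, 9]
r1 m[φ3→X14] = [4, 5]
r1 m[X14→φ0] = [1, 1]
r1 m[X14→φ1] = [1, 1]
r1 m[X14→φ3] = [1, 1]
r1 m[X6→φ0] = [1, 1]
r1 m[X9→φ1] = [1, 1]
r1 m[X9→φ2] = [1, 1]
r2 m[φ0→X14] = [5, 18]
r2 m[φ0→X6] = [13, 10]
r2 m[φ1→X14] = [12, 10]
r2 m[φ1→X9] = [8, 14]
r2 m[φ2→X9] = [9, 9]
r2 m[φ3→X14] = [4, 5]
r2 m[X14→φ0] = [48, 50]
r2 m[X14→φ1] = [20, 90]
r2 m[X14→φ3] = [60, 180]
r2 m[X6→φ0] = [1, 1]
r2 m[X9→φ1] = [9, 9]
r2 m[X9→φ2] = [8, 14]
r3 m[φ0→X14] = [5, 18]
r3 m[φ0→X6] = [642, 498]
r3 m[φ1→X14] = [108, 90]
r3 m[φ1→X9] = [510, 630]
r3 m[φ2→X9] = [9, 9]
r3 m[φ3→X14] = [4, 5]
r3 m[X14→φ0] = [48, 50]
r3 m[X14→φ1] = [20, 90]
r3 m[X14→φ3] = [60, 180]
r3 m[X6→φ0] = [1, 1]
r3 m[X9→φ1] = [9, 9]
r3 m[X9→φ2] = [8, 14]
r4 m[φ0→X14] = [5, 18]
r4 m[φ0→X6] = [642, 498]
r4 m[φ1→X14] = [108, 90]
r4 m[φ1→X9] = [510, 630]
r4 m[φ2→X9] = [9, 9]
r4 m[φ3→X14] = [4, 5]
r4 m[X14→φ0] = [432, 450]
r4 m[X14→φ1] = [20, 90]
r4 m[X14→φ3] = [540, 1620]
r4 m[X6→φ0] = [1, 1]
r4 m[X9→φ1] = [9, 9]
r4 m[X9→φ2] = [510, 630]
r5 m[φ0→X14] = [5, 18]
r5 m[φ0→X6] = [5778, 4482]
r5 m[φ1→X14] = [108, 90]
r5 m[φ1→X9] = [510, 630]
r5 m[φ2→X9] = [9, 9]
r5 m[φ3→X14] = [4, 5]
r5 m[X14→φ0] = [432, 450]
r5 m[X14→φ1] = [20, 90]
r5 m[X14→φ3] = [540, 1620]
r5 m[X6→φ0] = [1, 1]
r5 m[X9→φ1] = [9, 9]
r5 m[X9→φ2] = [510, 630]
r6 m[φ0→X14] = [5, 18]
r6 m[φ0→X6] = [5778, 4482]
r6 m[φ1→X14] = [108, 90]
r6 m[φ1→X9] = [510, 630]
r6 m[φ2→X9] = [9, 9]
r6 m[φ3→X14] = [4, 5]
r6 m[X14→φ0] = [432, 450]
r6 m[X14→φ1] = [20, 90]
r6 m[X14→φ3] = [540, 1620]
r6 m[X6→φ0] = [1, 1]
r6 m[X9→φ1] = [9, 9]
r6 m[X9→φ2] = [510, 630]
fixed point reached at round 6
b[X14] = ⊗ incoming = [2160, 8100]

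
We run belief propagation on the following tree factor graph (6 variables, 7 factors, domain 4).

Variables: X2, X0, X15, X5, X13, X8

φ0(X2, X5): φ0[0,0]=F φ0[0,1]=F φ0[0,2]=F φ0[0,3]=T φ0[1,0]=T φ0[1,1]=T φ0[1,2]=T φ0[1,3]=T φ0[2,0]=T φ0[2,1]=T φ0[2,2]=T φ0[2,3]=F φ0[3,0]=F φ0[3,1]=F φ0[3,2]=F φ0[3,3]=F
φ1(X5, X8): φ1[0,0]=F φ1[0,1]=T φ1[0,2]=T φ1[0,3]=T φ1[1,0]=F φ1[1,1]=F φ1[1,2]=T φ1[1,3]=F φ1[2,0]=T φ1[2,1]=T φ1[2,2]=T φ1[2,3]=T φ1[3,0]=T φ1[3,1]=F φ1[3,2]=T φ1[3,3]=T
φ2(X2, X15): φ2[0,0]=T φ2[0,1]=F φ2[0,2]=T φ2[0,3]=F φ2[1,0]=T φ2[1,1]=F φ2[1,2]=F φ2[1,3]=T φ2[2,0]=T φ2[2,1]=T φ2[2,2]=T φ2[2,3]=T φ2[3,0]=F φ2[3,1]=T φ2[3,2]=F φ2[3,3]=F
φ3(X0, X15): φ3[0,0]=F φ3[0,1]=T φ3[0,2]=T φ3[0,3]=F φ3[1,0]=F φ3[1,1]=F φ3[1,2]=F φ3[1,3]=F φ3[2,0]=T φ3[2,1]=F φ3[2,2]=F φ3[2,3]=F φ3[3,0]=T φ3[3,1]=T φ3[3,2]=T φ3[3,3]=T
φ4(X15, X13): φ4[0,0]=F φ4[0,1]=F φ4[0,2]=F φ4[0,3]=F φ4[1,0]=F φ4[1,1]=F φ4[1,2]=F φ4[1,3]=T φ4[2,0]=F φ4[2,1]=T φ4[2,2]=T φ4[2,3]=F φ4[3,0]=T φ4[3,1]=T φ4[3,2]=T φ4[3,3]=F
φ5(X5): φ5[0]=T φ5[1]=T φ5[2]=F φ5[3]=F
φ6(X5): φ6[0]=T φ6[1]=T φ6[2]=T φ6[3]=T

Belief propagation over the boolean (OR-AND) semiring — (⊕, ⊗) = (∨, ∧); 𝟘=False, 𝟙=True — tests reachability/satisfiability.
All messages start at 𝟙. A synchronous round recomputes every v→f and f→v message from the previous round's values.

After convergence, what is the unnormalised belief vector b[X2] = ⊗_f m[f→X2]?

b[X2] = [F, T, T, F]

init: all messages = 𝟙 over 4 values
r1 m[φ0→X2] = [T, T, T, F]
r1 m[φ0→X5] = [T, T, T, T]
r1 m[φ1→X5] = [T, T, T, T]
r1 m[φ1→X8] = [T, T, T, T]
r1 m[φ2→X2] = [T, T, T, T]
r1 m[φ2→X15] = [T, T, T, T]
r1 m[φ3→X0] = [T, F, T, T]
r1 m[φ3→X15] = [T, T, T, T]
r1 m[φ4→X15] = [F, T, T, T]
r1 m[φ4→X13] = [T, T, T, T]
r1 m[φ5→X5] = [T, T, F, F]
r1 m[φ6→X5] = [T, T, T, T]
r1 m[X2→φ0] = [T, T, T, T]
r1 m[X2→φ2] = [T, T, T, T]
r1 m[X0→φ3] = [T, T, T, T]
r1 m[X15→φ2] = [T, T, T, T]
r1 m[X15→φ3] = [T, T, T, T]
r1 m[X15→φ4] = [T, T, T, T]
r1 m[X5→φ0] = [T, T, T, T]
r1 m[X5→φ1] = [T, T, T, T]
r1 m[X5→φ5] = [T, T, T, T]
r1 m[X5→φ6] = [T, T, T, T]
r1 m[X13→φ4] = [T, T, T, T]
r1 m[X8→φ1] = [T, T, T, T]
r2 m[φ0→X2] = [T, T, T, F]
r2 m[φ0→X5] = [T, T, T, T]
r2 m[φ1→X5] = [T, T, T, T]
r2 m[φ1→X8] = [T, T, T, T]
r2 m[φ2→X2] = [T, T, T, T]
r2 m[φ2→X15] = [T, T, T, T]
r2 m[φ3→X0] = [T, F, T, T]
r2 m[φ3→X15] = [T, T, T, T]
r2 m[φ4→X15] = [F, T, T, T]
r2 m[φ4→X13] = [T, T, T, T]
r2 m[φ5→X5] = [T, T, F, F]
r2 m[φ6→X5] = [T, T, T, T]
r2 m[X2→φ0] = [T, T, T, T]
r2 m[X2→φ2] = [T, T, T, F]
r2 m[X0→φ3] = [T, T, T, T]
r2 m[X15→φ2] = [F, T, T, T]
r2 m[X15→φ3] = [F, T, T, T]
r2 m[X15→φ4] = [T, T, T, T]
r2 m[X5→φ0] = [T, T, F, F]
r2 m[X5→φ1] = [T, T, F, F]
r2 m[X5→φ5] = [T, T, T, T]
r2 m[X5→φ6] = [T, T, F, F]
r2 m[X13→φ4] = [T, T, T, T]
r2 m[X8→φ1] = [T, T, T, T]
r3 m[φ0→X2] = [F, T, T, F]
r3 m[φ0→X5] = [T, T, T, T]
r3 m[φ1→X5] = [T, T, T, T]
r3 m[φ1→X8] = [F, T, T, T]
r3 m[φ2→X2] = [T, T, T, T]
r3 m[φ2→X15] = [T, T, T, T]
r3 m[φ3→X0] = [T, F, F, T]
r3 m[φ3→X15] = [T, T, T, T]
r3 m[φ4→X15] = [F, T, T, T]
r3 m[φ4→X13] = [T, T, T, T]
r3 m[φ5→X5] = [T, T, F, F]
r3 m[φ6→X5] = [T, T, T, T]
r3 m[X2→φ0] = [T, T, T, T]
r3 m[X2→φ2] = [T, T, T, F]
r3 m[X0→φ3] = [T, T, T, T]
r3 m[X15→φ2] = [F, T, T, T]
r3 m[X15→φ3] = [F, T, T, T]
r3 m[X15→φ4] = [T, T, T, T]
r3 m[X5→φ0] = [T, T, F, F]
r3 m[X5→φ1] = [T, T, F, F]
r3 m[X5→φ5] = [T, T, T, T]
r3 m[X5→φ6] = [T, T, F, F]
r3 m[X13→φ4] = [T, T, T, T]
r3 m[X8→φ1] = [T, T, T, T]
r4 m[φ0→X2] = [F, T, T, F]
r4 m[φ0→X5] = [T, T, T, T]
r4 m[φ1→X5] = [T, T, T, T]
r4 m[φ1→X8] = [F, T, T, T]
r4 m[φ2→X2] = [T, T, T, T]
r4 m[φ2→X15] = [T, T, T, T]
r4 m[φ3→X0] = [T, F, F, T]
r4 m[φ3→X15] = [T, T, T, T]
r4 m[φ4→X15] = [F, T, T, T]
r4 m[φ4→X13] = [T, T, T, T]
r4 m[φ5→X5] = [T, T, F, F]
r4 m[φ6→X5] = [T, T, T, T]
r4 m[X2→φ0] = [T, T, T, T]
r4 m[X2→φ2] = [F, T, T, F]
r4 m[X0→φ3] = [T, T, T, T]
r4 m[X15→φ2] = [F, T, T, T]
r4 m[X15→φ3] = [F, T, T, T]
r4 m[X15→φ4] = [T, T, T, T]
r4 m[X5→φ0] = [T, T, F, F]
r4 m[X5→φ1] = [T, T, F, F]
r4 m[X5→φ5] = [T, T, T, T]
r4 m[X5→φ6] = [T, T, F, F]
r4 m[X13→φ4] = [T, T, T, T]
r4 m[X8→φ1] = [T, T, T, T]
r5 m[φ0→X2] = [F, T, T, F]
r5 m[φ0→X5] = [T, T, T, T]
r5 m[φ1→X5] = [T, T, T, T]
r5 m[φ1→X8] = [F, T, T, T]
r5 m[φ2→X2] = [T, T, T, T]
r5 m[φ2→X15] = [T, T, T, T]
r5 m[φ3→X0] = [T, F, F, T]
r5 m[φ3→X15] = [T, T, T, T]
r5 m[φ4→X15] = [F, T, T, T]
r5 m[φ4→X13] = [T, T, T, T]
r5 m[φ5→X5] = [T, T, F, F]
r5 m[φ6→X5] = [T, T, T, T]
r5 m[X2→φ0] = [T, T, T, T]
r5 m[X2→φ2] = [F, T, T, F]
r5 m[X0→φ3] = [T, T, T, T]
r5 m[X15→φ2] = [F, T, T, T]
r5 m[X15→φ3] = [F, T, T, T]
r5 m[X15→φ4] = [T, T, T, T]
r5 m[X5→φ0] = [T, T, F, F]
r5 m[X5→φ1] = [T, T, F, F]
r5 m[X5→φ5] = [T, T, T, T]
r5 m[X5→φ6] = [T, T, F, F]
r5 m[X13→φ4] = [T, T, T, T]
r5 m[X8→φ1] = [T, T, T, T]
fixed point reached at round 5
b[X2] = ⊗ incoming = [F, T, T, F]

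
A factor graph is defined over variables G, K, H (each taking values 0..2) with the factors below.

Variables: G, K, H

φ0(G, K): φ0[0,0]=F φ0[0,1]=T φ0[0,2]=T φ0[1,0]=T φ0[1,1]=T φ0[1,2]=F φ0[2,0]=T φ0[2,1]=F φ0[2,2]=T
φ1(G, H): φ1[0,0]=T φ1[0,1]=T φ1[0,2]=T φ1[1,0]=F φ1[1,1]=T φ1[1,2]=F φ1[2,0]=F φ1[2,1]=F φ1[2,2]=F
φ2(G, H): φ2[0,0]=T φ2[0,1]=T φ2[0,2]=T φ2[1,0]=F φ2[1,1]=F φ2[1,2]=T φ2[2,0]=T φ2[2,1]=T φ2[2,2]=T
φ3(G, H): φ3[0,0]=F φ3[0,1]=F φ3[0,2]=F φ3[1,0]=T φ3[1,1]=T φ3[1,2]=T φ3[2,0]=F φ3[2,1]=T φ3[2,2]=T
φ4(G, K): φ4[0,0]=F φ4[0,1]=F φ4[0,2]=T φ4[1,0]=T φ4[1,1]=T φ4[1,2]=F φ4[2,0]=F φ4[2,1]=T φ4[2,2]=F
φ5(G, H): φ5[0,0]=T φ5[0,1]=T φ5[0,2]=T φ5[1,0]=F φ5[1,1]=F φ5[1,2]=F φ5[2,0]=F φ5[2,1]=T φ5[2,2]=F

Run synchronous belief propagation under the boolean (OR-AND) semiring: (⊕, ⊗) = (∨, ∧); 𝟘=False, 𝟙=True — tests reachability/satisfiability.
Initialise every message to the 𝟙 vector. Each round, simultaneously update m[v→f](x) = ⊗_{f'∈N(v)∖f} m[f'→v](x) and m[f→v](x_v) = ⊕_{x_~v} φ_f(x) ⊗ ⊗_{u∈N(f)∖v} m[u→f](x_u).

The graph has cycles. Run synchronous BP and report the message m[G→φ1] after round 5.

init: all messages = 𝟙 over 3 values
r1 m[φ0→G] = [T, T, T]
r1 m[φ0→K] = [T, T, T]
r1 m[φ1→G] = [T, T, F]
r1 m[φ1→H] = [T, T, T]
r1 m[φ2→G] = [T, T, T]
r1 m[φ2→H] = [T, T, T]
r1 m[φ3→G] = [F, T, T]
r1 m[φ3→H] = [T, T, T]
r1 m[φ4→G] = [T, T, T]
r1 m[φ4→K] = [T, T, T]
r1 m[φ5→G] = [T, F, T]
r1 m[φ5→H] = [T, T, T]
r1 m[G→φ0] = [T, T, T]
r1 m[G→φ1] = [T, T, T]
r1 m[G→φ2] = [T, T, T]
r1 m[G→φ3] = [T, T, T]
r1 m[G→φ4] = [T, T, T]
r1 m[G→φ5] = [T, T, T]
r1 m[K→φ0] = [T, T, T]
r1 m[K→φ4] = [T, T, T]
r1 m[H→φ1] = [T, T, T]
r1 m[H→φ2] = [T, T, T]
r1 m[H→φ3] = [T, T, T]
r1 m[H→φ5] = [T, T, T]
r2 m[φ0→G] = [T, T, T]
r2 m[φ0→K] = [T, T, T]
r2 m[φ1→G] = [T, T, F]
r2 m[φ1→H] = [T, T, T]
r2 m[φ2→G] = [T, T, T]
r2 m[φ2→H] = [T, T, T]
r2 m[φ3→G] = [F, T, T]
r2 m[φ3→H] = [T, T, T]
r2 m[φ4→G] = [T, T, T]
r2 m[φ4→K] = [T, T, T]
r2 m[φ5→G] = [T, F, T]
r2 m[φ5→H] = [T, T, T]
r2 m[G→φ0] = [F, F, F]
r2 m[G→φ1] = [F, F, T]
r2 m[G→φ2] = [F, F, F]
r2 m[G→φ3] = [T, F, F]
r2 m[G→φ4] = [F, F, F]
r2 m[G→φ5] = [F, T, F]
r2 m[K→φ0] = [T, T, T]
r2 m[K→φ4] = [T, T, T]
r2 m[H→φ1] = [T, T, T]
r2 m[H→φ2] = [T, T, T]
r2 m[H→φ3] = [T, T, T]
r2 m[H→φ5] = [T, T, T]
r3 m[φ0→G] = [T, T, T]
r3 m[φ0→K] = [F, F, F]
r3 m[φ1→G] = [T, T, F]
r3 m[φ1→H] = [F, F, F]
r3 m[φ2→G] = [T, T, T]
r3 m[φ2→H] = [F, F, F]
r3 m[φ3→G] = [F, T, T]
r3 m[φ3→H] = [F, F, F]
r3 m[φ4→G] = [T, T, T]
r3 m[φ4→K] = [F, F, F]
r3 m[φ5→G] = [T, F, T]
r3 m[φ5→H] = [F, F, F]
r3 m[G→φ0] = [F, F, F]
r3 m[G→φ1] = [F, F, T]
r3 m[G→φ2] = [F, F, F]
r3 m[G→φ3] = [T, F, F]
r3 m[G→φ4] = [F, F, F]
r3 m[G→φ5] = [F, T, F]
r3 m[K→φ0] = [T, T, T]
r3 m[K→φ4] = [T, T, T]
r3 m[H→φ1] = [T, T, T]
r3 m[H→φ2] = [T, T, T]
r3 m[H→φ3] = [T, T, T]
r3 m[H→φ5] = [T, T, T]
r4 m[φ0→G] = [T, T, T]
r4 m[φ0→K] = [F, F, F]
r4 m[φ1→G] = [T, T, F]
r4 m[φ1→H] = [F, F, F]
r4 m[φ2→G] = [T, T, T]
r4 m[φ2→H] = [F, F, F]
r4 m[φ3→G] = [F, T, T]
r4 m[φ3→H] = [F, F, F]
r4 m[φ4→G] = [T, T, T]
r4 m[φ4→K] = [F, F, F]
r4 m[φ5→G] = [T, F, T]
r4 m[φ5→H] = [F, F, F]
r4 m[G→φ0] = [F, F, F]
r4 m[G→φ1] = [F, F, T]
r4 m[G→φ2] = [F, F, F]
r4 m[G→φ3] = [T, F, F]
r4 m[G→φ4] = [F, F, F]
r4 m[G→φ5] = [F, T, F]
r4 m[K→φ0] = [F, F, F]
r4 m[K→φ4] = [F, F, F]
r4 m[H→φ1] = [F, F, F]
r4 m[H→φ2] = [F, F, F]
r4 m[H→φ3] = [F, F, F]
r4 m[H→φ5] = [F, F, F]
r5 m[φ0→G] = [F, F, F]
r5 m[φ0→K] = [F, F, F]
r5 m[φ1→G] = [F, F, F]
r5 m[φ1→H] = [F, F, F]
r5 m[φ2→G] = [F, F, F]
r5 m[φ2→H] = [F, F, F]
r5 m[φ3→G] = [F, F, F]
r5 m[φ3→H] = [F, F, F]
r5 m[φ4→G] = [F, F, F]
r5 m[φ4→K] = [F, F, F]
r5 m[φ5→G] = [F, F, F]
r5 m[φ5→H] = [F, F, F]
r5 m[G→φ0] = [F, F, F]
r5 m[G→φ1] = [F, F, T]
r5 m[G→φ2] = [F, F, F]
r5 m[G→φ3] = [T, F, F]
r5 m[G→φ4] = [F, F, F]
r5 m[G→φ5] = [F, T, F]
r5 m[K→φ0] = [F, F, F]
r5 m[K→φ4] = [F, F, F]
r5 m[H→φ1] = [F, F, F]
r5 m[H→φ2] = [F, F, F]
r5 m[H→φ3] = [F, F, F]
r5 m[H→φ5] = [F, F, F]

message @ round 5 = [F, F, T]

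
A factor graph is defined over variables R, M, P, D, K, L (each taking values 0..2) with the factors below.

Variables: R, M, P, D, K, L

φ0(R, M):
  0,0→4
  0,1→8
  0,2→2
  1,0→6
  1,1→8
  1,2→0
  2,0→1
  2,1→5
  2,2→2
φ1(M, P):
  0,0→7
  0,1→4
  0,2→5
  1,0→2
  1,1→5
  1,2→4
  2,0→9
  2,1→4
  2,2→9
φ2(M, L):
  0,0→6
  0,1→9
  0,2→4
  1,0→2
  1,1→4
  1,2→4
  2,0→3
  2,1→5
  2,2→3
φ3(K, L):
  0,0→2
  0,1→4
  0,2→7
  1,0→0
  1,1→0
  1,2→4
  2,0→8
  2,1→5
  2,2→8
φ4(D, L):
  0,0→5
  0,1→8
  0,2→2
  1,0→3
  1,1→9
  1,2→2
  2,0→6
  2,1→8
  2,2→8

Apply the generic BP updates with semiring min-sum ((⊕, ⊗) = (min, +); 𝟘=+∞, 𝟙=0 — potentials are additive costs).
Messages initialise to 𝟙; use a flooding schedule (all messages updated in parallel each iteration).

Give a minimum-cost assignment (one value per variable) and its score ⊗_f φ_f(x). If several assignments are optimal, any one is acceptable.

assignment: (R=1, M=2, P=1, D=1, K=1, L=0); score = 10

init: all messages = 𝟙 over 3 values
r1 m[φ0→R] = [2, 0, 1]
r1 m[φ0→M] = [1, 5, 0]
r1 m[φ1→M] = [4, 2, 4]
r1 m[φ1→P] = [2, 4, 4]
r1 m[φ2→M] = [4, 2, 3]
r1 m[φ2→L] = [2, 4, 3]
r1 m[φ3→K] = [2, 0, 5]
r1 m[φ3→L] = [0, 0, 4]
r1 m[φ4→D] = [2, 2, 6]
r1 m[φ4→L] = [3, 8, 2]
r1 m[R→φ0] = [0, 0, 0]
r1 m[M→φ0] = [0, 0, 0]
r1 m[M→φ1] = [0, 0, 0]
r1 m[M→φ2] = [0, 0, 0]
r1 m[P→φ1] = [0, 0, 0]
r1 m[D→φ4] = [0, 0, 0]
r1 m[K→φ3] = [0, 0, 0]
r1 m[L→φ2] = [0, 0, 0]
r1 m[L→φ3] = [0, 0, 0]
r1 m[L→φ4] = [0, 0, 0]
r2 m[φ0→R] = [2, 0, 1]
r2 m[φ0→M] = [1, 5, 0]
r2 m[φ1→M] = [4, 2, 4]
r2 m[φ1→P] = [2, 4, 4]
r2 m[φ2→M] = [4, 2, 3]
r2 m[φ2→L] = [2, 4, 3]
r2 m[φ3→K] = [2, 0, 5]
r2 m[φ3→L] = [0, 0, 4]
r2 m[φ4→D] = [2, 2, 6]
r2 m[φ4→L] = [3, 8, 2]
r2 m[R→φ0] = [0, 0, 0]
r2 m[M→φ0] = [8, 4, 7]
r2 m[M→φ1] = [5, 7, 3]
r2 m[M→φ2] = [5, 7, 4]
r2 m[P→φ1] = [0, 0, 0]
r2 m[D→φ4] = [0, 0, 0]
r2 m[K→φ3] = [0, 0, 0]
r2 m[L→φ2] = [3, 8, 6]
r2 m[L→φ3] = [5, 12, 5]
r2 m[L→φ4] = [2, 4, 7]
r3 m[φ0→R] = [9, 7, 9]
r3 m[φ0→M] = [1, 5, 0]
r3 m[φ1→M] = [4, 2, 4]
r3 m[φ1→P] = [9, 7, 10]
r3 m[φ2→M] = [9, 5, 6]
r3 m[φ2→L] = [7, 9, 7]
r3 m[φ3→K] = [7, 5, 13]
r3 m[φ3→L] = [0, 0, 4]
r3 m[φ4→D] = [7, 5, 8]
r3 m[φ4→L] = [3, 8, 2]
r3 m[R→φ0] = [0, 0, 0]
r3 m[M→φ0] = [8, 4, 7]
r3 m[M→φ1] = [5, 7, 3]
r3 m[M→φ2] = [5, 7, 4]
r3 m[P→φ1] = [0, 0, 0]
r3 m[D→φ4] = [0, 0, 0]
r3 m[K→φ3] = [0, 0, 0]
r3 m[L→φ2] = [3, 8, 6]
r3 m[L→φ3] = [5, 12, 5]
r3 m[L→φ4] = [2, 4, 7]
r4 m[φ0→R] = [9, 7, 9]
r4 m[φ0→M] = [1, 5, 0]
r4 m[φ1→M] = [4, 2, 4]
r4 m[φ1→P] = [9, 7, 10]
r4 m[φ2→M] = [9, 5, 6]
r4 m[φ2→L] = [7, 9, 7]
r4 m[φ3→K] = [7, 5, 13]
r4 m[φ3→L] = [0, 0, 4]
r4 m[φ4→D] = [7, 5, 8]
r4 m[φ4→L] = [3, 8, 2]
r4 m[R→φ0] = [0, 0, 0]
r4 m[M→φ0] = [13, 7, 10]
r4 m[M→φ1] = [10, 10, 6]
r4 m[M→φ2] = [5, 7, 4]
r4 m[P→φ1] = [0, 0, 0]
r4 m[D→φ4] = [0, 0, 0]
r4 m[K→φ3] = [0, 0, 0]
r4 m[L→φ2] = [3, 8, 6]
r4 m[L→φ3] = [10, 17, 9]
r4 m[L→φ4] = [7, 9, 11]
r5 m[φ0→R] = [12, 10, 12]
r5 m[φ0→M] = [1, 5, 0]
r5 m[φ1→M] = [4, 2, 4]
r5 m[φ1→P] = [12, 10, 14]
r5 m[φ2→M] = [9, 5, 6]
r5 m[φ2→L] = [7, 9, 7]
r5 m[φ3→K] = [12, 10, 17]
r5 m[φ3→L] = [0, 0, 4]
r5 m[φ4→D] = [12, 10, 13]
r5 m[φ4→L] = [3, 8, 2]
r5 m[R→φ0] = [0, 0, 0]
r5 m[M→φ0] = [13, 7, 10]
r5 m[M→φ1] = [10, 10, 6]
r5 m[M→φ2] = [5, 7, 4]
r5 m[P→φ1] = [0, 0, 0]
r5 m[D→φ4] = [0, 0, 0]
r5 m[K→φ3] = [0, 0, 0]
r5 m[L→φ2] = [3, 8, 6]
r5 m[L→φ3] = [10, 17, 9]
r5 m[L→φ4] = [7, 9, 11]
r6 m[φ0→R] = [12, 10, 12]
r6 m[φ0→M] = [1, 5, 0]
r6 m[φ1→M] = [4, 2, 4]
r6 m[φ1→P] = [12, 10, 14]
r6 m[φ2→M] = [9, 5, 6]
r6 m[φ2→L] = [7, 9, 7]
r6 m[φ3→K] = [12, 10, 17]
r6 m[φ3→L] = [0, 0, 4]
r6 m[φ4→D] = [12, 10, 13]
r6 m[φ4→L] = [3, 8, 2]
r6 m[R→φ0] = [0, 0, 0]
r6 m[M→φ0] = [13, 7, 10]
r6 m[M→φ1] = [10, 10, 6]
r6 m[M→φ2] = [5, 7, 4]
r6 m[P→φ1] = [0, 0, 0]
r6 m[D→φ4] = [0, 0, 0]
r6 m[K→φ3] = [0, 0, 0]
r6 m[L→φ2] = [3, 8, 6]
r6 m[L→φ3] = [10, 17, 9]
r6 m[L→φ4] = [7, 9, 11]
fixed point reached at round 6
traceback from R: (R=1, M=2, P=1, D=1, K=1, L=0), score=10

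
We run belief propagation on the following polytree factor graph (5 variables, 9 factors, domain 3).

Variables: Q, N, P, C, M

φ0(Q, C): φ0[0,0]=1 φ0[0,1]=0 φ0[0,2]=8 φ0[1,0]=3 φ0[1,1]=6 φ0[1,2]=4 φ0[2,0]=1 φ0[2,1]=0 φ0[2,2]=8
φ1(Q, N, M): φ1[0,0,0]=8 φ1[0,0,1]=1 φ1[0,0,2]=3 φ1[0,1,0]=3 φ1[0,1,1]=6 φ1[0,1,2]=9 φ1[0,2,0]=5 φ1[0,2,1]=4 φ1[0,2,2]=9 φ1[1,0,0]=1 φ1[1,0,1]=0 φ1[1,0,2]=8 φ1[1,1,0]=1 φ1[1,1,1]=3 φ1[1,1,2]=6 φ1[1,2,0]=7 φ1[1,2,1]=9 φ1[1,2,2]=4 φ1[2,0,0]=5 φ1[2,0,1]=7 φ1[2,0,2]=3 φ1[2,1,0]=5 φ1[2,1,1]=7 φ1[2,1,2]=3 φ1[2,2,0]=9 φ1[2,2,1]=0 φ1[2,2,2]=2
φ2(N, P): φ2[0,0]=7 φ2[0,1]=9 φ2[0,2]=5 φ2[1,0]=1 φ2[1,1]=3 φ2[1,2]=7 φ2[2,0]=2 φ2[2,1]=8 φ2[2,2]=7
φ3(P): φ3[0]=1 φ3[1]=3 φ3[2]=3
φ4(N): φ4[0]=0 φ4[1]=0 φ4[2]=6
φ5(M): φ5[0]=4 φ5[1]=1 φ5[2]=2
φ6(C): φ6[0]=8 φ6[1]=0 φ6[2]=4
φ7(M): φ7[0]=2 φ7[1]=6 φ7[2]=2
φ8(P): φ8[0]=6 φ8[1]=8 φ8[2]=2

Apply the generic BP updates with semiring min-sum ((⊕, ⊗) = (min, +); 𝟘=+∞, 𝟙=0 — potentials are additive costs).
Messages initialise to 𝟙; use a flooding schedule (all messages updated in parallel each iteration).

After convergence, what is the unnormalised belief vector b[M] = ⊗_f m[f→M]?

b[M] = [17, 18, 15]

init: all messages = 𝟙 over 3 values
r1 m[φ0→Q] = [0, 3, 0]
r1 m[φ0→C] = [1, 0, 4]
r1 m[φ1→Q] = [1, 0, 0]
r1 m[φ1→N] = [0, 1, 0]
r1 m[φ1→M] = [1, 0, 2]
r1 m[φ2→N] = [5, 1, 2]
r1 m[φ2→P] = [1, 3, 5]
r1 m[φ3→P] = [1, 3, 3]
r1 m[φ4→N] = [0, 0, 6]
r1 m[φ5→M] = [4, 1, 2]
r1 m[φ6→C] = [8, 0, 4]
r1 m[φ7→M] = [2, 6, 2]
r1 m[φ8→P] = [6, 8, 2]
r1 m[Q→φ0] = [0, 0, 0]
r1 m[Q→φ1] = [0, 0, 0]
r1 m[N→φ1] = [0, 0, 0]
r1 m[N→φ2] = [0, 0, 0]
r1 m[N→φ4] = [0, 0, 0]
r1 m[P→φ2] = [0, 0, 0]
r1 m[P→φ3] = [0, 0, 0]
r1 m[P→φ8] = [0, 0, 0]
r1 m[C→φ0] = [0, 0, 0]
r1 m[C→φ6] = [0, 0, 0]
r1 m[M→φ1] = [0, 0, 0]
r1 m[M→φ5] = [0, 0, 0]
r1 m[M→φ7] = [0, 0, 0]
r2 m[φ0→Q] = [0, 3, 0]
r2 m[φ0→C] = [1, 0, 4]
r2 m[φ1→Q] = [1, 0, 0]
r2 m[φ1→N] = [0, 1, 0]
r2 m[φ1→M] = [1, 0, 2]
r2 m[φ2→N] = [5, 1, 2]
r2 m[φ2→P] = [1, 3, 5]
r2 m[φ3→P] = [1, 3, 3]
r2 m[φ4→N] = [0, 0, 6]
r2 m[φ5→M] = [4, 1, 2]
r2 m[φ6→C] = [8, 0, 4]
r2 m[φ7→M] = [2, 6, 2]
r2 m[φ8→P] = [6, 8, 2]
r2 m[Q→φ0] = [1, 0, 0]
r2 m[Q→φ1] = [0, 3, 0]
r2 m[N→φ1] = [5, 1, 8]
r2 m[N→φ2] = [0, 1, 6]
r2 m[N→φ4] = [5, 2, 2]
r2 m[P→φ2] = [7, 11, 5]
r2 m[P→φ3] = [7, 11, 7]
r2 m[P→φ8] = [2, 6, 8]
r2 m[C→φ0] = [8, 0, 4]
r2 m[C→φ6] = [1, 0, 4]
r2 m[M→φ1] = [6, 7, 4]
r2 m[M→φ5] = [3, 6, 4]
r2 m[M→φ7] = [5, 1, 4]
r3 m[φ0→Q] = [0, 6, 0]
r3 m[φ0→C] = [1, 0, 4]
r3 m[φ1→Q] = [10, 8, 8]
r3 m[φ1→N] = [7, 7, 6]
r3 m[φ1→M] = [4, 6, 4]
r3 m[φ2→N] = [10, 8, 9]
r3 m[φ2→P] = [2, 4, 5]
r3 m[φ3→P] = [1, 3, 3]
r3 m[φ4→N] = [0, 0, 6]
r3 m[φ5→M] = [4, 1, 2]
r3 m[φ6→C] = [8, 0, 4]
r3 m[φ7→M] = [2, 6, 2]
r3 m[φ8→P] = [6, 8, 2]
r3 m[Q→φ0] = [1, 0, 0]
r3 m[Q→φ1] = [0, 3, 0]
r3 m[N→φ1] = [5, 1, 8]
r3 m[N→φ2] = [0, 1, 6]
r3 m[N→φ4] = [5, 2, 2]
r3 m[P→φ2] = [7, 11, 5]
r3 m[P→φ3] = [7, 11, 7]
r3 m[P→φ8] = [2, 6, 8]
r3 m[C→φ0] = [8, 0, 4]
r3 m[C→φ6] = [1, 0, 4]
r3 m[M→φ1] = [6, 7, 4]
r3 m[M→φ5] = [3, 6, 4]
r3 m[M→φ7] = [5, 1, 4]
r4 m[φ0→Q] = [0, 6, 0]
r4 m[φ0→C] = [1, 0, 4]
r4 m[φ1→Q] = [10, 8, 8]
r4 m[φ1→N] = [7, 7, 6]
r4 m[φ1→M] = [4, 6, 4]
r4 m[φ2→N] = [10, 8, 9]
r4 m[φ2→P] = [2, 4, 5]
r4 m[φ3→P] = [1, 3, 3]
r4 m[φ4→N] = [0, 0, 6]
r4 m[φ5→M] = [4, 1, 2]
r4 m[φ6→C] = [8, 0, 4]
r4 m[φ7→M] = [2, 6, 2]
r4 m[φ8→P] = [6, 8, 2]
r4 m[Q→φ0] = [10, 8, 8]
r4 m[Q→φ1] = [0, 6, 0]
r4 m[N→φ1] = [10, 8, 15]
r4 m[N→φ2] = [7, 7, 12]
r4 m[N→φ4] = [17, 15, 15]
r4 m[P→φ2] = [7, 11, 5]
r4 m[P→φ3] = [8, 12, 7]
r4 m[P→φ8] = [3, 7, 8]
r4 m[C→φ0] = [8, 0, 4]
r4 m[C→φ6] = [1, 0, 4]
r4 m[M→φ1] = [6, 7, 4]
r4 m[M→φ5] = [6, 12, 6]
r4 m[M→φ7] = [8, 7, 6]
r5 m[φ0→Q] = [0, 6, 0]
r5 m[φ0→C] = [9, 8, 12]
r5 m[φ1→Q] = [17, 15, 15]
r5 m[φ1→N] = [7, 7, 6]
r5 m[φ1→M] = [11, 11, 11]
r5 m[φ2→N] = [10, 8, 9]
r5 m[φ2→P] = [8, 10, 12]
r5 m[φ3→P] = [1, 3, 3]
r5 m[φ4→N] = [0, 0, 6]
r5 m[φ5→M] = [4, 1, 2]
r5 m[φ6→C] = [8, 0, 4]
r5 m[φ7→M] = [2, 6, 2]
r5 m[φ8→P] = [6, 8, 2]
r5 m[Q→φ0] = [10, 8, 8]
r5 m[Q→φ1] = [0, 6, 0]
r5 m[N→φ1] = [10, 8, 15]
r5 m[N→φ2] = [7, 7, 12]
r5 m[N→φ4] = [17, 15, 15]
r5 m[P→φ2] = [7, 11, 5]
r5 m[P→φ3] = [8, 12, 7]
r5 m[P→φ8] = [3, 7, 8]
r5 m[C→φ0] = [8, 0, 4]
r5 m[C→φ6] = [1, 0, 4]
r5 m[M→φ1] = [6, 7, 4]
r5 m[M→φ5] = [6, 12, 6]
r5 m[M→φ7] = [8, 7, 6]
r6 m[φ0→Q] = [0, 6, 0]
r6 m[φ0→C] = [9, 8, 12]
r6 m[φ1→Q] = [17, 15, 15]
r6 m[φ1→N] = [7, 7, 6]
r6 m[φ1→M] = [11, 11, 11]
r6 m[φ2→N] = [10, 8, 9]
r6 m[φ2→P] = [8, 10, 12]
r6 m[φ3→P] = [1, 3, 3]
r6 m[φ4→N] = [0, 0, 6]
r6 m[φ5→M] = [4, 1, 2]
r6 m[φ6→C] = [8, 0, 4]
r6 m[φ7→M] = [2, 6, 2]
r6 m[φ8→P] = [6, 8, 2]
r6 m[Q→φ0] = [17, 15, 15]
r6 m[Q→φ1] = [0, 6, 0]
r6 m[N→φ1] = [10, 8, 15]
r6 m[N→φ2] = [7, 7, 12]
r6 m[N→φ4] = [17, 15, 15]
r6 m[P→φ2] = [7, 11, 5]
r6 m[P→φ3] = [14, 18, 14]
r6 m[P→φ8] = [9, 13, 15]
r6 m[C→φ0] = [8, 0, 4]
r6 m[C→φ6] = [9, 8, 12]
r6 m[M→φ1] = [6, 7, 4]
r6 m[M→φ5] = [13, 17, 13]
r6 m[M→φ7] = [15, 12, 13]
r7 m[φ0→Q] = [0, 6, 0]
r7 m[φ0→C] = [16, 15, 19]
r7 m[φ1→Q] = [17, 15, 15]
r7 m[φ1→N] = [7, 7, 6]
r7 m[φ1→M] = [11, 11, 11]
r7 m[φ2→N] = [10, 8, 9]
r7 m[φ2→P] = [8, 10, 12]
r7 m[φ3→P] = [1, 3, 3]
r7 m[φ4→N] = [0, 0, 6]
r7 m[φ5→M] = [4, 1, 2]
r7 m[φ6→C] = [8, 0, 4]
r7 m[φ7→M] = [2, 6, 2]
r7 m[φ8→P] = [6, 8, 2]
r7 m[Q→φ0] = [17, 15, 15]
r7 m[Q→φ1] = [0, 6, 0]
r7 m[N→φ1] = [10, 8, 15]
r7 m[N→φ2] = [7, 7, 12]
r7 m[N→φ4] = [17, 15, 15]
r7 m[P→φ2] = [7, 11, 5]
r7 m[P→φ3] = [14, 18, 14]
r7 m[P→φ8] = [9, 13, 15]
r7 m[C→φ0] = [8, 0, 4]
r7 m[C→φ6] = [9, 8, 12]
r7 m[M→φ1] = [6, 7, 4]
r7 m[M→φ5] = [13, 17, 13]
r7 m[M→φ7] = [15, 12, 13]
r8 m[φ0→Q] = [0, 6, 0]
r8 m[φ0→C] = [16, 15, 19]
r8 m[φ1→Q] = [17, 15, 15]
r8 m[φ1→N] = [7, 7, 6]
r8 m[φ1→M] = [11, 11, 11]
r8 m[φ2→N] = [10, 8, 9]
r8 m[φ2→P] = [8, 10, 12]
r8 m[φ3→P] = [1, 3, 3]
r8 m[φ4→N] = [0, 0, 6]
r8 m[φ5→M] = [4, 1, 2]
r8 m[φ6→C] = [8, 0, 4]
r8 m[φ7→M] = [2, 6, 2]
r8 m[φ8→P] = [6, 8, 2]
r8 m[Q→φ0] = [17, 15, 15]
r8 m[Q→φ1] = [0, 6, 0]
r8 m[N→φ1] = [10, 8, 15]
r8 m[N→φ2] = [7, 7, 12]
r8 m[N→φ4] = [17, 15, 15]
r8 m[P→φ2] = [7, 11, 5]
r8 m[P→φ3] = [14, 18, 14]
r8 m[P→φ8] = [9, 13, 15]
r8 m[C→φ0] = [8, 0, 4]
r8 m[C→φ6] = [16, 15, 19]
r8 m[M→φ1] = [6, 7, 4]
r8 m[M→φ5] = [13, 17, 13]
r8 m[M→φ7] = [15, 12, 13]
r9 m[φ0→Q] = [0, 6, 0]
r9 m[φ0→C] = [16, 15, 19]
r9 m[φ1→Q] = [17, 15, 15]
r9 m[φ1→N] = [7, 7, 6]
r9 m[φ1→M] = [11, 11, 11]
r9 m[φ2→N] = [10, 8, 9]
r9 m[φ2→P] = [8, 10, 12]
r9 m[φ3→P] = [1, 3, 3]
r9 m[φ4→N] = [0, 0, 6]
r9 m[φ5→M] = [4, 1, 2]
r9 m[φ6→C] = [8, 0, 4]
r9 m[φ7→M] = [2, 6, 2]
r9 m[φ8→P] = [6, 8, 2]
r9 m[Q→φ0] = [17, 15, 15]
r9 m[Q→φ1] = [0, 6, 0]
r9 m[N→φ1] = [10, 8, 15]
r9 m[N→φ2] = [7, 7, 12]
r9 m[N→φ4] = [17, 15, 15]
r9 m[P→φ2] = [7, 11, 5]
r9 m[P→φ3] = [14, 18, 14]
r9 m[P→φ8] = [9, 13, 15]
r9 m[C→φ0] = [8, 0, 4]
r9 m[C→φ6] = [16, 15, 19]
r9 m[M→φ1] = [6, 7, 4]
r9 m[M→φ5] = [13, 17, 13]
r9 m[M→φ7] = [15, 12, 13]
fixed point reached at round 9
b[M] = ⊗ incoming = [17, 18, 15]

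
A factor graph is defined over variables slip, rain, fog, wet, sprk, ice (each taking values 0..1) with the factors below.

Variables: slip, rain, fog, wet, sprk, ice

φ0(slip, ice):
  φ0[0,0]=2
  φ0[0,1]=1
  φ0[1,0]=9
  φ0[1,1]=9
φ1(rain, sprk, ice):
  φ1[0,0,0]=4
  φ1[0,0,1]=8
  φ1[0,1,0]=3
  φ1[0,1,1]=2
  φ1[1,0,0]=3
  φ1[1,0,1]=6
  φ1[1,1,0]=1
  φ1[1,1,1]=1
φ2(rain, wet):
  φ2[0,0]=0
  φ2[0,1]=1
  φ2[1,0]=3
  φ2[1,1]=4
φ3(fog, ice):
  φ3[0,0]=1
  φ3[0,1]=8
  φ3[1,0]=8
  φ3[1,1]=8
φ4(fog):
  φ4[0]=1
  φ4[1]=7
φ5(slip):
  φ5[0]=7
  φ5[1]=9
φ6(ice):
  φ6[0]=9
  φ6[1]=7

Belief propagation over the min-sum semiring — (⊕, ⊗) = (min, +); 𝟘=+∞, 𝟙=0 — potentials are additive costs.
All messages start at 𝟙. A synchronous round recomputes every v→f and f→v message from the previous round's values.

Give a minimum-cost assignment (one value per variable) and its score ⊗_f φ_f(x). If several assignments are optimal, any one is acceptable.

init: all messages = 𝟙 over 2 values
r1 m[φ0→slip] = [1, 9]
r1 m[φ0→ice] = [2, 1]
r1 m[φ1→rain] = [2, 1]
r1 m[φ1→sprk] = [3, 1]
r1 m[φ1→ice] = [1, 1]
r1 m[φ2→rain] = [0, 3]
r1 m[φ2→wet] = [0, 1]
r1 m[φ3→fog] = [1, 8]
r1 m[φ3→ice] = [1, 8]
r1 m[φ4→fog] = [1, 7]
r1 m[φ5→slip] = [7, 9]
r1 m[φ6→ice] = [9, 7]
r1 m[slip→φ0] = [0, 0]
r1 m[slip→φ5] = [0, 0]
r1 m[rain→φ1] = [0, 0]
r1 m[rain→φ2] = [0, 0]
r1 m[fog→φ3] = [0, 0]
r1 m[fog→φ4] = [0, 0]
r1 m[wet→φ2] = [0, 0]
r1 m[sprk→φ1] = [0, 0]
r1 m[ice→φ0] = [0, 0]
r1 m[ice→φ1] = [0, 0]
r1 m[ice→φ3] = [0, 0]
r1 m[ice→φ6] = [0, 0]
r2 m[φ0→slip] = [1, 9]
r2 m[φ0→ice] = [2, 1]
r2 m[φ1→rain] = [2, 1]
r2 m[φ1→sprk] = [3, 1]
r2 m[φ1→ice] = [1, 1]
r2 m[φ2→rain] = [0, 3]
r2 m[φ2→wet] = [0, 1]
r2 m[φ3→fog] = [1, 8]
r2 m[φ3→ice] = [1, 8]
r2 m[φ4→fog] = [1, 7]
r2 m[φ5→slip] = [7, 9]
r2 m[φ6→ice] = [9, 7]
r2 m[slip→φ0] = [7, 9]
r2 m[slip→φ5] = [1, 9]
r2 m[rain→φ1] = [0, 3]
r2 m[rain→φ2] = [2, 1]
r2 m[fog→φ3] = [1, 7]
r2 m[fog→φ4] = [1, 8]
r2 m[wet→φ2] = [0, 0]
r2 m[sprk→φ1] = [0, 0]
r2 m[ice→φ0] = [11, 16]
r2 m[ice→φ1] = [12, 16]
r2 m[ice→φ3] = [12, 9]
r2 m[ice→φ6] = [4, 10]
r3 m[φ0→slip] = [13, 20]
r3 m[φ0→ice] = [9, 8]
r3 m[φ1→rain] = [15, 13]
r3 m[φ1→sprk] = [16, 15]
r3 m[φ1→ice] = [3, 2]
r3 m[φ2→rain] = [0, 3]
r3 m[φ2→wet] = [2, 3]
r3 m[φ3→fog] = [13, 17]
r3 m[φ3→ice] = [2, 9]
r3 m[φ4→fog] = [1, 7]
r3 m[φ5→slip] = [7, 9]
r3 m[φ6→ice] = [9, 7]
r3 m[slip→φ0] = [7, 9]
r3 m[slip→φ5] = [1, 9]
r3 m[rain→φ1] = [0, 3]
r3 m[rain→φ2] = [2, 1]
r3 m[fog→φ3] = [1, 7]
r3 m[fog→φ4] = [1, 8]
r3 m[wet→φ2] = [0, 0]
r3 m[sprk→φ1] = [0, 0]
r3 m[ice→φ0] = [11, 16]
r3 m[ice→φ1] = [12, 16]
r3 m[ice→φ3] = [12, 9]
r3 m[ice→φ6] = [4, 10]
r4 m[φ0→slip] = [13, 20]
r4 m[φ0→ice] = [9, 8]
r4 m[φ1→rain] = [15, 13]
r4 m[φ1→sprk] = [16, 15]
r4 m[φ1→ice] = [3, 2]
r4 m[φ2→rain] = [0, 3]
r4 m[φ2→wet] = [2, 3]
r4 m[φ3→fog] = [13, 17]
r4 m[φ3→ice] = [2, 9]
r4 m[φ4→fog] = [1, 7]
r4 m[φ5→slip] = [7, 9]
r4 m[φ6→ice] = [9, 7]
r4 m[slip→φ0] = [7, 9]
r4 m[slip→φ5] = [13, 20]
r4 m[rain→φ1] = [0, 3]
r4 m[rain→φ2] = [15, 13]
r4 m[fog→φ3] = [1, 7]
r4 m[fog→φ4] = [13, 17]
r4 m[wet→φ2] = [0, 0]
r4 m[sprk→φ1] = [0, 0]
r4 m[ice→φ0] = [14, 18]
r4 m[ice→φ1] = [20, 24]
r4 m[ice→φ3] = [21, 17]
r4 m[ice→φ6] = [14, 19]
r5 m[φ0→slip] = [16, 23]
r5 m[φ0→ice] = [9, 8]
r5 m[φ1→rain] = [23, 21]
r5 m[φ1→sprk] = [24, 23]
r5 m[φ1→ice] = [3, 2]
r5 m[φ2→rain] = [0, 3]
r5 m[φ2→wet] = [15, 16]
r5 m[φ3→fog] = [22, 25]
r5 m[φ3→ice] = [2, 9]
r5 m[φ4→fog] = [1, 7]
r5 m[φ5→slip] = [7, 9]
r5 m[φ6→ice] = [9, 7]
r5 m[slip→φ0] = [7, 9]
r5 m[slip→φ5] = [13, 20]
r5 m[rain→φ1] = [0, 3]
r5 m[rain→φ2] = [15, 13]
r5 m[fog→φ3] = [1, 7]
r5 m[fog→φ4] = [13, 17]
r5 m[wet→φ2] = [0, 0]
r5 m[sprk→φ1] = [0, 0]
r5 m[ice→φ0] = [14, 18]
r5 m[ice→φ1] = [20, 24]
r5 m[ice→φ3] = [21, 17]
r5 m[ice→φ6] = [14, 19]
r6 m[φ0→slip] = [16, 23]
r6 m[φ0→ice] = [9, 8]
r6 m[φ1→rain] = [23, 21]
r6 m[φ1→sprk] = [24, 23]
r6 m[φ1→ice] = [3, 2]
r6 m[φ2→rain] = [0, 3]
r6 m[φ2→wet] = [15, 16]
r6 m[φ3→fog] = [22, 25]
r6 m[φ3→ice] = [2, 9]
r6 m[φ4→fog] = [1, 7]
r6 m[φ5→slip] = [7, 9]
r6 m[φ6→ice] = [9, 7]
r6 m[slip→φ0] = [7, 9]
r6 m[slip→φ5] = [16, 23]
r6 m[rain→φ1] = [0, 3]
r6 m[rain→φ2] = [23, 21]
r6 m[fog→φ3] = [1, 7]
r6 m[fog→φ4] = [22, 25]
r6 m[wet→φ2] = [0, 0]
r6 m[sprk→φ1] = [0, 0]
r6 m[ice→φ0] = [14, 18]
r6 m[ice→φ1] = [20, 24]
r6 m[ice→φ3] = [21, 17]
r6 m[ice→φ6] = [14, 19]
r7 m[φ0→slip] = [16, 23]
r7 m[φ0→ice] = [9, 8]
r7 m[φ1→rain] = [23, 21]
r7 m[φ1→sprk] = [24, 23]
r7 m[φ1→ice] = [3, 2]
r7 m[φ2→rain] = [0, 3]
r7 m[φ2→wet] = [23, 24]
r7 m[φ3→fog] = [22, 25]
r7 m[φ3→ice] = [2, 9]
r7 m[φ4→fog] = [1, 7]
r7 m[φ5→slip] = [7, 9]
r7 m[φ6→ice] = [9, 7]
r7 m[slip→φ0] = [7, 9]
r7 m[slip→φ5] = [16, 23]
r7 m[rain→φ1] = [0, 3]
r7 m[rain→φ2] = [23, 21]
r7 m[fog→φ3] = [1, 7]
r7 m[fog→φ4] = [22, 25]
r7 m[wet→φ2] = [0, 0]
r7 m[sprk→φ1] = [0, 0]
r7 m[ice→φ0] = [14, 18]
r7 m[ice→φ1] = [20, 24]
r7 m[ice→φ3] = [21, 17]
r7 m[ice→φ6] = [14, 19]
r8 m[φ0→slip] = [16, 23]
r8 m[φ0→ice] = [9, 8]
r8 m[φ1→rain] = [23, 21]
r8 m[φ1→sprk] = [24, 23]
r8 m[φ1→ice] = [3, 2]
r8 m[φ2→rain] = [0, 3]
r8 m[φ2→wet] = [23, 24]
r8 m[φ3→fog] = [22, 25]
r8 m[φ3→ice] = [2, 9]
r8 m[φ4→fog] = [1, 7]
r8 m[φ5→slip] = [7, 9]
r8 m[φ6→ice] = [9, 7]
r8 m[slip→φ0] = [7, 9]
r8 m[slip→φ5] = [16, 23]
r8 m[rain→φ1] = [0, 3]
r8 m[rain→φ2] = [23, 21]
r8 m[fog→φ3] = [1, 7]
r8 m[fog→φ4] = [22, 25]
r8 m[wet→φ2] = [0, 0]
r8 m[sprk→φ1] = [0, 0]
r8 m[ice→φ0] = [14, 18]
r8 m[ice→φ1] = [20, 24]
r8 m[ice→φ3] = [21, 17]
r8 m[ice→φ6] = [14, 19]
fixed point reached at round 8
traceback from slip: (slip=0, rain=0, fog=0, wet=0, sprk=1, ice=0), score=23

assignment: (slip=0, rain=0, fog=0, wet=0, sprk=1, ice=0); score = 23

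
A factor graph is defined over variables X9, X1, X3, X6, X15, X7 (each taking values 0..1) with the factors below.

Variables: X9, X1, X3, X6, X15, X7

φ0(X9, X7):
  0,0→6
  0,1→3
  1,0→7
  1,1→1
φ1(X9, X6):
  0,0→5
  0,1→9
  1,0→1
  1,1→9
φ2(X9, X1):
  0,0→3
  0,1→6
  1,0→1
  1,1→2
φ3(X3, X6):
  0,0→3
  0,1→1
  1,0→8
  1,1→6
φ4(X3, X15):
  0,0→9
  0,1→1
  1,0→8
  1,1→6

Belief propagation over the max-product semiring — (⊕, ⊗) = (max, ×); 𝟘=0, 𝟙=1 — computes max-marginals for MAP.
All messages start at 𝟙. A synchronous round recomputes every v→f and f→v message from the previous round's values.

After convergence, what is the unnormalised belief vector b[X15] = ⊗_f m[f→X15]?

b[X15] = [15552, 11664]

init: all messages = 𝟙 over 2 values
r1 m[φ0→X9] = [6, 7]
r1 m[φ0→X7] = [7, 3]
r1 m[φ1→X9] = [9, 9]
r1 m[φ1→X6] = [5, 9]
r1 m[φ2→X9] = [6, 2]
r1 m[φ2→X1] = [3, 6]
r1 m[φ3→X3] = [3, 8]
r1 m[φ3→X6] = [8, 6]
r1 m[φ4→X3] = [9, 8]
r1 m[φ4→X15] = [9, 6]
r1 m[X9→φ0] = [1, 1]
r1 m[X9→φ1] = [1, 1]
r1 m[X9→φ2] = [1, 1]
r1 m[X1→φ2] = [1, 1]
r1 m[X3→φ3] = [1, 1]
r1 m[X3→φ4] = [1, 1]
r1 m[X6→φ1] = [1, 1]
r1 m[X6→φ3] = [1, 1]
r1 m[X15→φ4] = [1, 1]
r1 m[X7→φ0] = [1, 1]
r2 m[φ0→X9] = [6, 7]
r2 m[φ0→X7] = [7, 3]
r2 m[φ1→X9] = [9, 9]
r2 m[φ1→X6] = [5, 9]
r2 m[φ2→X9] = [6, 2]
r2 m[φ2→X1] = [3, 6]
r2 m[φ3→X3] = [3, 8]
r2 m[φ3→X6] = [8, 6]
r2 m[φ4→X3] = [9, 8]
r2 m[φ4→X15] = [9, 6]
r2 m[X9→φ0] = [54, 18]
r2 m[X9→φ1] = [36, 14]
r2 m[X9→φ2] = [54, 63]
r2 m[X1→φ2] = [1, 1]
r2 m[X3→φ3] = [9, 8]
r2 m[X3→φ4] = [3, 8]
r2 m[X6→φ1] = [8, 6]
r2 m[X6→φ3] = [5, 9]
r2 m[X15→φ4] = [1, 1]
r2 m[X7→φ0] = [1, 1]
r3 m[φ0→X9] = [6, 7]
r3 m[φ0→X7] = [324, 162]
r3 m[φ1→X9] = [54, 54]
r3 m[φ1→X6] = [180, 324]
r3 m[φ2→X9] = [6, 2]
r3 m[φ2→X1] = [162, 324]
r3 m[φ3→X3] = [15, 54]
r3 m[φ3→X6] = [64, 48]
r3 m[φ4→X3] = [9, 8]
r3 m[φ4→X15] = [64, 48]
r3 m[X9→φ0] = [54, 18]
r3 m[X9→φ1] = [36, 14]
r3 m[X9→φ2] = [54, 63]
r3 m[X1→φ2] = [1, 1]
r3 m[X3→φ3] = [9, 8]
r3 m[X3→φ4] = [3, 8]
r3 m[X6→φ1] = [8, 6]
r3 m[X6→φ3] = [5, 9]
r3 m[X15→φ4] = [1, 1]
r3 m[X7→φ0] = [1, 1]
r4 m[φ0→X9] = [6, 7]
r4 m[φ0→X7] = [324, 162]
r4 m[φ1→X9] = [54, 54]
r4 m[φ1→X6] = [180, 324]
r4 m[φ2→X9] = [6, 2]
r4 m[φ2→X1] = [162, 324]
r4 m[φ3→X3] = [15, 54]
r4 m[φ3→X6] = [64, 48]
r4 m[φ4→X3] = [9, 8]
r4 m[φ4→X15] = [64, 48]
r4 m[X9→φ0] = [324, 108]
r4 m[X9→φ1] = [36, 14]
r4 m[X9→φ2] = [324, 378]
r4 m[X1→φ2] = [1, 1]
r4 m[X3→φ3] = [9, 8]
r4 m[X3→φ4] = [15, 54]
r4 m[X6→φ1] = [64, 48]
r4 m[X6→φ3] = [180, 324]
r4 m[X15→φ4] = [1, 1]
r4 m[X7→φ0] = [1, 1]
r5 m[φ0→X9] = [6, 7]
r5 m[φ0→X7] = [1944, 972]
r5 m[φ1→X9] = [432, 432]
r5 m[φ1→X6] = [180, 324]
r5 m[φ2→X9] = [6, 2]
r5 m[φ2→X1] = [972, 1944]
r5 m[φ3→X3] = [540, 1944]
r5 m[φ3→X6] = [64, 48]
r5 m[φ4→X3] = [9, 8]
r5 m[φ4→X15] = [432, 324]
r5 m[X9→φ0] = [324, 108]
r5 m[X9→φ1] = [36, 14]
r5 m[X9→φ2] = [324, 378]
r5 m[X1→φ2] = [1, 1]
r5 m[X3→φ3] = [9, 8]
r5 m[X3→φ4] = [15, 54]
r5 m[X6→φ1] = [64, 48]
r5 m[X6→φ3] = [180, 324]
r5 m[X15→φ4] = [1, 1]
r5 m[X7→φ0] = [1, 1]
r6 m[φ0→X9] = [6, 7]
r6 m[φ0→X7] = [1944, 972]
r6 m[φ1→X9] = [432, 432]
r6 m[φ1→X6] = [180, 324]
r6 m[φ2→X9] = [6, 2]
r6 m[φ2→X1] = [972, 1944]
r6 m[φ3→X3] = [540, 1944]
r6 m[φ3→X6] = [64, 48]
r6 m[φ4→X3] = [9, 8]
r6 m[φ4→X15] = [432, 324]
r6 m[X9→φ0] = [2592, 864]
r6 m[X9→φ1] = [36, 14]
r6 m[X9→φ2] = [2592, 3024]
r6 m[X1→φ2] = [1, 1]
r6 m[X3→φ3] = [9, 8]
r6 m[X3→φ4] = [540, 1944]
r6 m[X6→φ1] = [64, 48]
r6 m[X6→φ3] = [180, 324]
r6 m[X15→φ4] = [1, 1]
r6 m[X7→φ0] = [1, 1]
r7 m[φ0→X9] = [6, 7]
r7 m[φ0→X7] = [15552, 7776]
r7 m[φ1→X9] = [432, 432]
r7 m[φ1→X6] = [180, 324]
r7 m[φ2→X9] = [6, 2]
r7 m[φ2→X1] = [7776, 15552]
r7 m[φ3→X3] = [540, 1944]
r7 m[φ3→X6] = [64, 48]
r7 m[φ4→X3] = [9, 8]
r7 m[φ4→X15] = [15552, 11664]
r7 m[X9→φ0] = [2592, 864]
r7 m[X9→φ1] = [36, 14]
r7 m[X9→φ2] = [2592, 3024]
r7 m[X1→φ2] = [1, 1]
r7 m[X3→φ3] = [9, 8]
r7 m[X3→φ4] = [540, 1944]
r7 m[X6→φ1] = [64, 48]
r7 m[X6→φ3] = [180, 324]
r7 m[X15→φ4] = [1, 1]
r7 m[X7→φ0] = [1, 1]
r8 m[φ0→X9] = [6, 7]
r8 m[φ0→X7] = [15552, 7776]
r8 m[φ1→X9] = [432, 432]
r8 m[φ1→X6] = [180, 324]
r8 m[φ2→X9] = [6, 2]
r8 m[φ2→X1] = [7776, 15552]
r8 m[φ3→X3] = [540, 1944]
r8 m[φ3→X6] = [64, 48]
r8 m[φ4→X3] = [9, 8]
r8 m[φ4→X15] = [15552, 11664]
r8 m[X9→φ0] = [2592, 864]
r8 m[X9→φ1] = [36, 14]
r8 m[X9→φ2] = [2592, 3024]
r8 m[X1→φ2] = [1, 1]
r8 m[X3→φ3] = [9, 8]
r8 m[X3→φ4] = [540, 1944]
r8 m[X6→φ1] = [64, 48]
r8 m[X6→φ3] = [180, 324]
r8 m[X15→φ4] = [1, 1]
r8 m[X7→φ0] = [1, 1]
fixed point reached at round 8
b[X15] = ⊗ incoming = [15552, 11664]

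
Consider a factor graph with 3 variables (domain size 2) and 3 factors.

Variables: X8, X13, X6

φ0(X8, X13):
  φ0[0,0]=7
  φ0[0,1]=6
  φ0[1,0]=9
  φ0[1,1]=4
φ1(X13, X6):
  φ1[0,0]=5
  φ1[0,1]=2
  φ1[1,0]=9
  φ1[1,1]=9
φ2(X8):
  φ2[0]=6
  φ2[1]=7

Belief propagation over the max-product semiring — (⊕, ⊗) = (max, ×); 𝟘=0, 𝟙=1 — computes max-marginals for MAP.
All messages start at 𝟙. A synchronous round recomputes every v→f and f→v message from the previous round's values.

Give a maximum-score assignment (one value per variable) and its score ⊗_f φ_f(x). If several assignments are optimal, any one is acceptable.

assignment: (X8=0, X13=1, X6=0); score = 324

init: all messages = 𝟙 over 2 values
r1 m[φ0→X8] = [7, 9]
r1 m[φ0→X13] = [9, 6]
r1 m[φ1→X13] = [5, 9]
r1 m[φ1→X6] = [9, 9]
r1 m[φ2→X8] = [6, 7]
r1 m[X8→φ0] = [1, 1]
r1 m[X8→φ2] = [1, 1]
r1 m[X13→φ0] = [1, 1]
r1 m[X13→φ1] = [1, 1]
r1 m[X6→φ1] = [1, 1]
r2 m[φ0→X8] = [7, 9]
r2 m[φ0→X13] = [9, 6]
r2 m[φ1→X13] = [5, 9]
r2 m[φ1→X6] = [9, 9]
r2 m[φ2→X8] = [6, 7]
r2 m[X8→φ0] = [6, 7]
r2 m[X8→φ2] = [7, 9]
r2 m[X13→φ0] = [5, 9]
r2 m[X13→φ1] = [9, 6]
r2 m[X6→φ1] = [1, 1]
r3 m[φ0→X8] = [54, 45]
r3 m[φ0→X13] = [63, 36]
r3 m[φ1→X13] = [5, 9]
r3 m[φ1→X6] = [54, 54]
r3 m[φ2→X8] = [6, 7]
r3 m[X8→φ0] = [6, 7]
r3 m[X8→φ2] = [7, 9]
r3 m[X13→φ0] = [5, 9]
r3 m[X13→φ1] = [9, 6]
r3 m[X6→φ1] = [1, 1]
r4 m[φ0→X8] = [54, 45]
r4 m[φ0→X13] = [63, 36]
r4 m[φ1→X13] = [5, 9]
r4 m[φ1→X6] = [54, 54]
r4 m[φ2→X8] = [6, 7]
r4 m[X8→φ0] = [6, 7]
r4 m[X8→φ2] = [54, 45]
r4 m[X13→φ0] = [5, 9]
r4 m[X13→φ1] = [63, 36]
r4 m[X6→φ1] = [1, 1]
r5 m[φ0→X8] = [54, 45]
r5 m[φ0→X13] = [63, 36]
r5 m[φ1→X13] = [5, 9]
r5 m[φ1→X6] = [324, 324]
r5 m[φ2→X8] = [6, 7]
r5 m[X8→φ0] = [6, 7]
r5 m[X8→φ2] = [54, 45]
r5 m[X13→φ0] = [5, 9]
r5 m[X13→φ1] = [63, 36]
r5 m[X6→φ1] = [1, 1]
r6 m[φ0→X8] = [54, 45]
r6 m[φ0→X13] = [63, 36]
r6 m[φ1→X13] = [5, 9]
r6 m[φ1→X6] = [324, 324]
r6 m[φ2→X8] = [6, 7]
r6 m[X8→φ0] = [6, 7]
r6 m[X8→φ2] = [54, 45]
r6 m[X13→φ0] = [5, 9]
r6 m[X13→φ1] = [63, 36]
r6 m[X6→φ1] = [1, 1]
fixed point reached at round 6
traceback from X8: (X8=0, X13=1, X6=0), score=324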